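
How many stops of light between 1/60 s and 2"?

7 stops

1/60 → 1/30 → 1/15 → 1/8 → 1/4 → 1/2 → 1 → 2 — count the steps: 7 stops.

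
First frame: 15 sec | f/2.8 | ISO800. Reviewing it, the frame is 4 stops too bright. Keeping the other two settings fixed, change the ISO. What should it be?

Overexposed by 4 stops → need 4 stops darker.
ISO: 800 → 400 → 200 → 100 → 50.

ISO 50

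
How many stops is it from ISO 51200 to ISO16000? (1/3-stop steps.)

51200 → 40000 → 32000 → 25600 → 20000 → 16000 — count the steps: 5 third-stops = 1 2/3 stops.

1 2/3 stops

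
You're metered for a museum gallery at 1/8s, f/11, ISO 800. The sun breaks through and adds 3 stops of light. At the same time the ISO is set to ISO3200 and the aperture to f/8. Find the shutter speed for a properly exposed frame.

Scene light: 3 stops brighter.
ISO: 800 → 1600 → 3200 — 2 stops higher (brighter).
Aperture: f/11 → f/8 — 1 stop larger aperture (brighter).
Net so far: 6 stops brighter. Shutter speed: 1/8 → 1/15 → 1/30 → 1/60 → 1/125 → 1/250 → 1/500.

1/500s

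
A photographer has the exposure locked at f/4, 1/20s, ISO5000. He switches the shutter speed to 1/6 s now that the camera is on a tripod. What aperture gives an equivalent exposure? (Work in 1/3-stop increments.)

f/7.1

Shutter speed: 1/20 → 1/15 → 1/13 → 1/10 → 1/8 → 1/6 — 1 2/3 stops longer (brighter).
Need 1 2/3 stops darker from the aperture: f/4 → f/4.5 → f/5 → f/5.6 → f/6.3 → f/7.1.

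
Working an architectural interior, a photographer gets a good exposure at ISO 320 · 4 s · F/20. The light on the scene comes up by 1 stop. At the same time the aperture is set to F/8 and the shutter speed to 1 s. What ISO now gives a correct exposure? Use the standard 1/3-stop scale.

Scene light: 1 stop brighter.
Aperture: f/20 → f/18 → f/16 → f/14 → f/13 → f/11 → f/10 → f/9 → f/8 — 2 2/3 stops wider (brighter).
Shutter speed: 4 → 3.2 → 2.5 → 2 → 1.6 → 1.3 → 1 — 2 stops shorter (darker).
Net so far: 1 2/3 stops brighter. ISO: 320 → 250 → 200 → 160 → 125 → 100.

ISO 100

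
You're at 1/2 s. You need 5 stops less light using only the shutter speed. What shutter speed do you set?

Shutter speed: 1/2 → 1/4 → 1/8 → 1/15 → 1/30 → 1/60 — 5 stops shorter (darker).

1/60s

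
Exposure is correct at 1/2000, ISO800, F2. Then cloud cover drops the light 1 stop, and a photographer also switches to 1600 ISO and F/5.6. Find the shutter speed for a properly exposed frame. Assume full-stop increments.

1/250s

Scene light: 1 stop darker.
ISO: 800 → 1600 — 1 stop raised (brighter).
Aperture: f/2 → f/2.8 → f/4 → f/5.6 — 3 stops smaller aperture (darker).
Net so far: 3 stops darker. Shutter speed: 1/2000 → 1/1000 → 1/500 → 1/250.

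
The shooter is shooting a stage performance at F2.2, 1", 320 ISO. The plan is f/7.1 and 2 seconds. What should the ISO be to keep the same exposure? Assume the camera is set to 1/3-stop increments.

ISO 1600

Aperture: f/2.2 → f/2.5 → f/2.8 → f/3.2 → f/3.5 → f/4 → f/4.5 → f/5 → f/5.6 → f/6.3 → f/7.1 — 3 1/3 stops narrower (darker).
Shutter speed: 1 → 1.3 → 1.6 → 2 — 1 stop slower (brighter).
Net change so far: 2 1/3 stops darker. Offset with the ISO: 320 → 400 → 500 → 640 → 800 → 1000 → 1250 → 1600.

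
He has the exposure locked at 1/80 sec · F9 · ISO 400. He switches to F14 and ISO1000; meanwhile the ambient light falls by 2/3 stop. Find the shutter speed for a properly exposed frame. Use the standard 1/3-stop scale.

Scene light: 2/3 stop darker.
Aperture: f/9 → f/10 → f/11 → f/13 → f/14 — 1 1/3 stops smaller aperture (darker).
ISO: 400 → 500 → 640 → 800 → 1000 — 1 1/3 stops higher (brighter).
Net so far: 2/3 stop darker. Shutter speed: 1/80 → 1/60 → 1/50.

1/50s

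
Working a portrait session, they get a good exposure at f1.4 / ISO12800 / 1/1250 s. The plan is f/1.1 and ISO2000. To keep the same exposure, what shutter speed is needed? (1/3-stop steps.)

1/320s

Aperture: f/1.4 → f/1.2 → f/1.1 — 2/3 stop larger aperture (brighter).
ISO: 12800 → 10000 → 8000 → 6400 → 5000 → 4000 → 3200 → 2500 → 2000 — 2 2/3 stops dropped (darker).
Net change so far: 2 stops darker. Offset with the shutter speed: 1/1250 → 1/1000 → 1/800 → 1/640 → 1/500 → 1/400 → 1/320.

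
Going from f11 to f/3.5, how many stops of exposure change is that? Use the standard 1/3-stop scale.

3 1/3 stops

f/11 → f/10 → f/9 → f/8 → f/7.1 → f/6.3 → f/5.6 → f/5 → f/4.5 → f/4 → f/3.5 — count the steps: 10 third-stops = 3 1/3 stops.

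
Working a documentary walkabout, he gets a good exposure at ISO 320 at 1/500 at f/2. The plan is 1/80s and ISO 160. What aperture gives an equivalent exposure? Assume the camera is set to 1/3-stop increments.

Shutter speed: 1/500 → 1/400 → 1/320 → 1/250 → 1/200 → 1/160 → 1/125 → 1/100 → 1/80 — 2 2/3 stops slower (brighter).
ISO: 320 → 250 → 200 → 160 — 1 stop lower (darker).
Net change so far: 1 2/3 stops brighter. Offset with the aperture: f/2 → f/2.2 → f/2.5 → f/2.8 → f/3.2 → f/3.5.

f/3.5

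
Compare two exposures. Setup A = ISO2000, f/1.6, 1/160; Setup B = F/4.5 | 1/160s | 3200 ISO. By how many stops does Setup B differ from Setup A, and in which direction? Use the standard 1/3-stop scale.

2 1/3 stops darker

Aperture: f/1.6 → f/1.8 → f/2 → f/2.2 → f/2.5 → f/2.8 → f/3.2 → f/3.5 → f/4 → f/4.5 — 3 stops narrower (darker).
Shutter speed: unchanged.
ISO: 2000 → 2500 → 3200 — 2/3 stop raised (brighter).
Net: −3 +2/3 = −2 1/3 stops.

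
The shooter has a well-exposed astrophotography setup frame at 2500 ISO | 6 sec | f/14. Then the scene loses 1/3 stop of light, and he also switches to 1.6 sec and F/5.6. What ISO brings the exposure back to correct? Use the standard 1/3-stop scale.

ISO 2000

Scene light: 1/3 stop darker.
Shutter speed: 6 → 5 → 4 → 3.2 → 2.5 → 2 → 1.6 — 2 stops faster (darker).
Aperture: f/14 → f/13 → f/11 → f/10 → f/9 → f/8 → f/7.1 → f/6.3 → f/5.6 — 2 2/3 stops wider (brighter).
Net so far: 1/3 stop brighter. ISO: 2500 → 2000.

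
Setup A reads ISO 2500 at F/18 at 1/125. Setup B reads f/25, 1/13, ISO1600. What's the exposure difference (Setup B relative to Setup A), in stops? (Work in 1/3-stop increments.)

1 2/3 stops brighter

Aperture: f/18 → f/20 → f/22 → f/25 — 1 stop smaller aperture (darker).
Shutter speed: 1/125 → 1/100 → 1/80 → 1/60 → 1/50 → 1/40 → 1/30 → 1/25 → 1/20 → 1/15 → 1/13 — 3 1/3 stops longer (brighter).
ISO: 2500 → 2000 → 1600 — 2/3 stop dropped (darker).
Net: −1 +3 1/3 −2/3 = +1 2/3 stops.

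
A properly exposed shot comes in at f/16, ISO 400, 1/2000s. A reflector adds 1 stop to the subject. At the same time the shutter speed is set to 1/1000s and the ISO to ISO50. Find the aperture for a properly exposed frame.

f/11

Scene light: 1 stop brighter.
Shutter speed: 1/2000 → 1/1000 — 1 stop longer (brighter).
ISO: 400 → 200 → 100 → 50 — 3 stops dropped (darker).
Net so far: 1 stop darker. Aperture: f/16 → f/11.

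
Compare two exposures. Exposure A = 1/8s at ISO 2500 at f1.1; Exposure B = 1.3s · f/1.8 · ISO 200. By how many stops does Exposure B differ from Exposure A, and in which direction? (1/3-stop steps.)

Aperture: f/1.1 → f/1.2 → f/1.4 → f/1.6 → f/1.8 — 1 1/3 stops stopped down (darker).
Shutter speed: 1/8 → 1/6 → 1/5 → 1/4 → 0.3 → 0.4 → 0.5 → 0.6 → 0.8 → 1 → 1.3 — 3 1/3 stops slower (brighter).
ISO: 2500 → 2000 → 1600 → 1250 → 1000 → 800 → 640 → 500 → 400 → 320 → 250 → 200 — 3 2/3 stops dropped (darker).
Net: −1 1/3 +3 1/3 −3 2/3 = −1 2/3 stops.

1 2/3 stops darker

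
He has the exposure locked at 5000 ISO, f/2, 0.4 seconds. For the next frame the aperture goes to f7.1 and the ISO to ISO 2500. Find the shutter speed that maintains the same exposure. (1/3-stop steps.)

Aperture: f/2 → f/2.2 → f/2.5 → f/2.8 → f/3.2 → f/3.5 → f/4 → f/4.5 → f/5 → f/5.6 → f/6.3 → f/7.1 — 3 2/3 stops narrower (darker).
ISO: 5000 → 4000 → 3200 → 2500 — 1 stop dropped (darker).
Net change so far: 4 2/3 stops darker. Offset with the shutter speed: 0.4 → 0.5 → 0.6 → 0.8 → 1 → 1.3 → 1.6 → 2 → 2.5 → 3.2 → 4 → 5 → 6 → 8 → 10.

10 s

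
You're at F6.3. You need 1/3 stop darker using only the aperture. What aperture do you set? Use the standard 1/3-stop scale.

Aperture: f/6.3 → f/7.1 — 1/3 stop smaller aperture (darker).

f/7.1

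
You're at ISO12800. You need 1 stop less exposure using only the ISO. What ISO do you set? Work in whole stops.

ISO 6400

ISO: 12800 → 6400 — 1 stop lower (darker).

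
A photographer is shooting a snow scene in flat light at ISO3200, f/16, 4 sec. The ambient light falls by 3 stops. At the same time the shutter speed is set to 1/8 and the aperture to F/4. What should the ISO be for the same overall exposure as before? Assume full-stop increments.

Scene light: 3 stops darker.
Shutter speed: 4 → 2 → 1 → 1/2 → 1/4 → 1/8 — 5 stops faster (darker).
Aperture: f/16 → f/11 → f/8 → f/5.6 → f/4 — 4 stops wider (brighter).
Net so far: 4 stops darker. ISO: 3200 → 6400 → 12800 → 25600 → 51200.

ISO 51200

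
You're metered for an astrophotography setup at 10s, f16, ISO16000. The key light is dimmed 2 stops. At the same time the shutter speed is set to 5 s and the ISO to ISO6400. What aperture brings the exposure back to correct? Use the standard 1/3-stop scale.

f/3.5

Scene light: 2 stops darker.
Shutter speed: 10 → 8 → 6 → 5 — 1 stop faster (darker).
ISO: 16000 → 12800 → 10000 → 8000 → 6400 — 1 1/3 stops lower (darker).
Net so far: 4 1/3 stops darker. Aperture: f/16 → f/14 → f/13 → f/11 → f/10 → f/9 → f/8 → f/7.1 → f/6.3 → f/5.6 → f/5 → f/4.5 → f/4 → f/3.5.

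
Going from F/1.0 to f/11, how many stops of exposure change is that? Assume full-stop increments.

f/1.0 → f/1.4 → f/2 → f/2.8 → f/4 → f/5.6 → f/8 → f/11 — count the steps: 7 stops.

7 stops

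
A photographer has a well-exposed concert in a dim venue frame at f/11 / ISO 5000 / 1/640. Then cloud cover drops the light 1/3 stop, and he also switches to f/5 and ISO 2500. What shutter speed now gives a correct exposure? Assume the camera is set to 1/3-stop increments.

Scene light: 1/3 stop darker.
Aperture: f/11 → f/10 → f/9 → f/8 → f/7.1 → f/6.3 → f/5.6 → f/5 — 2 1/3 stops opened up (brighter).
ISO: 5000 → 4000 → 3200 → 2500 — 1 stop lower (darker).
Net so far: 1 stop brighter. Shutter speed: 1/640 → 1/800 → 1/1000 → 1/1250.

1/1250s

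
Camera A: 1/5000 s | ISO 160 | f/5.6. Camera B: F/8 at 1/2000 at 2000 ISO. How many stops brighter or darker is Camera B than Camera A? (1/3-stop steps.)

4 stops brighter

Aperture: f/5.6 → f/6.3 → f/7.1 → f/8 — 1 stop narrower (darker).
Shutter speed: 1/5000 → 1/4000 → 1/3200 → 1/2500 → 1/2000 — 1 1/3 stops slower (brighter).
ISO: 160 → 200 → 250 → 320 → 400 → 500 → 640 → 800 → 1000 → 1250 → 1600 → 2000 — 3 2/3 stops higher (brighter).
Net: −1 +1 1/3 +3 2/3 = +4 stops.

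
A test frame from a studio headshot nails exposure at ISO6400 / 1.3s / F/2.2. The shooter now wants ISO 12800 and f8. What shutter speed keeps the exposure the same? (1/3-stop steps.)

ISO: 6400 → 8000 → 10000 → 12800 — 1 stop raised (brighter).
Aperture: f/2.2 → f/2.5 → f/2.8 → f/3.2 → f/3.5 → f/4 → f/4.5 → f/5 → f/5.6 → f/6.3 → f/7.1 → f/8 — 3 2/3 stops smaller aperture (darker).
Net change so far: 2 2/3 stops darker. Offset with the shutter speed: 1.3 → 1.6 → 2 → 2.5 → 3.2 → 4 → 5 → 6 → 8.

8 s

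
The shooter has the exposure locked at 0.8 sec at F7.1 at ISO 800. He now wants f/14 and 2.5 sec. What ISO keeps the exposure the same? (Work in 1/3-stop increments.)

Aperture: f/7.1 → f/8 → f/9 → f/10 → f/11 → f/13 → f/14 — 2 stops narrower (darker).
Shutter speed: 0.8 → 1 → 1.3 → 1.6 → 2 → 2.5 — 1 2/3 stops slower (brighter).
Net change so far: 1/3 stop darker. Offset with the ISO: 800 → 1000.

ISO 1000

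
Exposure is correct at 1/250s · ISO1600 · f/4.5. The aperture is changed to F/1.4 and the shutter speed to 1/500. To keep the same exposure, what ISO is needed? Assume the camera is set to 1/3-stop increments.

ISO 320

Aperture: f/4.5 → f/4 → f/3.5 → f/3.2 → f/2.8 → f/2.5 → f/2.2 → f/2 → f/1.8 → f/1.6 → f/1.4 — 3 1/3 stops opened up (brighter).
Shutter speed: 1/250 → 1/320 → 1/400 → 1/500 — 1 stop faster (darker).
Net change so far: 2 1/3 stops brighter. Offset with the ISO: 1600 → 1250 → 1000 → 800 → 640 → 500 → 400 → 320.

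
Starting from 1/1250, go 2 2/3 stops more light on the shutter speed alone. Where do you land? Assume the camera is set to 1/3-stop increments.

Shutter speed: 1/1250 → 1/1000 → 1/800 → 1/640 → 1/500 → 1/400 → 1/320 → 1/250 → 1/200 — 2 2/3 stops longer (brighter).

1/200s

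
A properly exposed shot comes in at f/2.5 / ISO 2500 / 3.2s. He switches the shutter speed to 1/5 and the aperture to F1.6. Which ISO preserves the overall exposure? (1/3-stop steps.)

ISO 16000

Shutter speed: 3.2 → 2.5 → 2 → 1.6 → 1.3 → 1 → 0.8 → 0.6 → 0.5 → 0.4 → 0.3 → 1/4 → 1/5 — 4 stops faster (darker).
Aperture: f/2.5 → f/2.2 → f/2 → f/1.8 → f/1.6 — 1 1/3 stops opened up (brighter).
Net change so far: 2 2/3 stops darker. Offset with the ISO: 2500 → 3200 → 4000 → 5000 → 6400 → 8000 → 10000 → 12800 → 16000.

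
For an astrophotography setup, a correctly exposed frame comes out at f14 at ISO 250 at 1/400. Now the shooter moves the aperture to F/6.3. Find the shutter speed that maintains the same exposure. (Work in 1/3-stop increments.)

Aperture: f/14 → f/13 → f/11 → f/10 → f/9 → f/8 → f/7.1 → f/6.3 — 2 1/3 stops larger aperture (brighter).
Need 2 1/3 stops darker from the shutter speed: 1/400 → 1/500 → 1/640 → 1/800 → 1/1000 → 1/1250 → 1/1600 → 1/2000.

1/2000s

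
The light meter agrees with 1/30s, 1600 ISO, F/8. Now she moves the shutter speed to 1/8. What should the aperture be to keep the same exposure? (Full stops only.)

Shutter speed: 1/30 → 1/15 → 1/8 — 2 stops longer (brighter).
Need 2 stops darker from the aperture: f/8 → f/11 → f/16.

f/16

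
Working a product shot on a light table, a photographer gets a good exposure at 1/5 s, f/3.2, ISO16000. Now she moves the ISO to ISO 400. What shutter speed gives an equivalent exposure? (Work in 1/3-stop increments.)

ISO: 16000 → 12800 → 10000 → 8000 → 6400 → 5000 → 4000 → 3200 → 2500 → 2000 → 1600 → 1250 → 1000 → 800 → 640 → 500 → 400 — 5 1/3 stops lower (darker).
Need 5 1/3 stops brighter from the shutter speed: 1/5 → 1/4 → 0.3 → 0.4 → 0.5 → 0.6 → 0.8 → 1 → 1.3 → 1.6 → 2 → 2.5 → 3.2 → 4 → 5 → 6 → 8.

8 s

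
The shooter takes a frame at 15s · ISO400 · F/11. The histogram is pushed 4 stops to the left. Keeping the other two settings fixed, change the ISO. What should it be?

ISO 6400

Underexposed by 4 stops → need 4 stops brighter.
ISO: 400 → 800 → 1600 → 3200 → 6400.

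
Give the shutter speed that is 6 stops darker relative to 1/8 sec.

1/500s

Shutter speed: 1/8 → 1/15 → 1/30 → 1/60 → 1/125 → 1/250 → 1/500 — 6 stops shorter (darker).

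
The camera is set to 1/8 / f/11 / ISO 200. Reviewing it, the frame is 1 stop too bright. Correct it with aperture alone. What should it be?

Overexposed by 1 stop → need 1 stop darker.
Aperture: f/11 → f/16.

f/16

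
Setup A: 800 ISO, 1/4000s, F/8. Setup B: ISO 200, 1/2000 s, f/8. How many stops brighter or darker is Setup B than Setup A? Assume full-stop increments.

1 stop darker

Aperture: unchanged.
Shutter speed: 1/4000 → 1/2000 — 1 stop longer (brighter).
ISO: 800 → 400 → 200 — 2 stops lower (darker).
Net: +1 −2 = −1 stop.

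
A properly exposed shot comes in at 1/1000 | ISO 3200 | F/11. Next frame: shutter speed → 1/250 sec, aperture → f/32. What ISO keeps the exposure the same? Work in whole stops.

ISO 6400

Shutter speed: 1/1000 → 1/500 → 1/250 — 2 stops slower (brighter).
Aperture: f/11 → f/16 → f/22 → f/32 — 3 stops narrower (darker).
Net change so far: 1 stop darker. Offset with the ISO: 3200 → 6400.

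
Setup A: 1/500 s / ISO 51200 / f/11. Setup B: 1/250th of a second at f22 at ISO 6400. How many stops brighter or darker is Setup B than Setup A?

Aperture: f/11 → f/16 → f/22 — 2 stops stopped down (darker).
Shutter speed: 1/500 → 1/250 — 1 stop longer (brighter).
ISO: 51200 → 25600 → 12800 → 6400 — 3 stops lower (darker).
Net: −2 +1 −3 = −4 stops.

4 stops darker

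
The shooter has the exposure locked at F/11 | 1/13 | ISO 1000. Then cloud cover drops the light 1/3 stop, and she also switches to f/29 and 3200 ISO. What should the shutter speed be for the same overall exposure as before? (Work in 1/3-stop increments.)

Scene light: 1/3 stop darker.
Aperture: f/11 → f/13 → f/14 → f/16 → f/18 → f/20 → f/22 → f/25 → f/29 — 2 2/3 stops smaller aperture (darker).
ISO: 1000 → 1250 → 1600 → 2000 → 2500 → 3200 — 1 2/3 stops raised (brighter).
Net so far: 1 1/3 stops darker. Shutter speed: 1/13 → 1/10 → 1/8 → 1/6 → 1/5.

1/5s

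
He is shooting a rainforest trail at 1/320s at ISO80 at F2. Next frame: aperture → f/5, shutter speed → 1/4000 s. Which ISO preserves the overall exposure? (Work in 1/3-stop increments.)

Aperture: f/2 → f/2.2 → f/2.5 → f/2.8 → f/3.2 → f/3.5 → f/4 → f/4.5 → f/5 — 2 2/3 stops stopped down (darker).
Shutter speed: 1/320 → 1/400 → 1/500 → 1/640 → 1/800 → 1/1000 → 1/1250 → 1/1600 → 1/2000 → 1/2500 → 1/3200 → 1/4000 — 3 2/3 stops faster (darker).
Net change so far: 6 1/3 stops darker. Offset with the ISO: 80 → 100 → 125 → 160 → 200 → 250 → 320 → 400 → 500 → 640 → 800 → 1000 → 1250 → 1600 → 2000 → 2500 → 3200 → 4000 → 5000 → 6400.

ISO 6400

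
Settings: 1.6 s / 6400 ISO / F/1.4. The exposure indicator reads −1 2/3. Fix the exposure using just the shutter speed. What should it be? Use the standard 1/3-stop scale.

Underexposed by 1 2/3 stops → need 1 2/3 stops brighter.
Shutter speed: 1.6 → 2 → 2.5 → 3.2 → 4 → 5.

5 s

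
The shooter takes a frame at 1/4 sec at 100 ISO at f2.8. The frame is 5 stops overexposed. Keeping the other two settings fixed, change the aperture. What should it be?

f/16

Overexposed by 5 stops → need 5 stops darker.
Aperture: f/2.8 → f/4 → f/5.6 → f/8 → f/11 → f/16.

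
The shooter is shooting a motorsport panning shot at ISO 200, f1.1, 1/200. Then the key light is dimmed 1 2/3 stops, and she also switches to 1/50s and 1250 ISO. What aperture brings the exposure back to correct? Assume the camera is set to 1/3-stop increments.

f/3.2

Scene light: 1 2/3 stops darker.
Shutter speed: 1/200 → 1/160 → 1/125 → 1/100 → 1/80 → 1/60 → 1/50 — 2 stops slower (brighter).
ISO: 200 → 250 → 320 → 400 → 500 → 640 → 800 → 1000 → 1250 — 2 2/3 stops raised (brighter).
Net so far: 3 stops brighter. Aperture: f/1.1 → f/1.2 → f/1.4 → f/1.6 → f/1.8 → f/2 → f/2.2 → f/2.5 → f/2.8 → f/3.2.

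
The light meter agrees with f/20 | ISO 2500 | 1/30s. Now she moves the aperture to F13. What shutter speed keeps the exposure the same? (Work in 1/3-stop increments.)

1/80s

Aperture: f/20 → f/18 → f/16 → f/14 → f/13 — 1 1/3 stops larger aperture (brighter).
Need 1 1/3 stops darker from the shutter speed: 1/30 → 1/40 → 1/50 → 1/60 → 1/80.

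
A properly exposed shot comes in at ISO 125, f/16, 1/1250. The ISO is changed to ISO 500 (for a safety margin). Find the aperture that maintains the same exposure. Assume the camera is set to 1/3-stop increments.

f/32

ISO: 125 → 160 → 200 → 250 → 320 → 400 → 500 — 2 stops higher (brighter).
Need 2 stops darker from the aperture: f/16 → f/18 → f/20 → f/22 → f/25 → f/29 → f/32.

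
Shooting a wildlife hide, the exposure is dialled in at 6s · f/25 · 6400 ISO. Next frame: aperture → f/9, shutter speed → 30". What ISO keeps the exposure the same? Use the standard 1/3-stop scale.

Aperture: f/25 → f/22 → f/20 → f/18 → f/16 → f/14 → f/13 → f/11 → f/10 → f/9 — 3 stops wider (brighter).
Shutter speed: 6 → 8 → 10 → 13 → 15 → 20 → 25 → 30 — 2 1/3 stops slower (brighter).
Net change so far: 5 1/3 stops brighter. Offset with the ISO: 6400 → 5000 → 4000 → 3200 → 2500 → 2000 → 1600 → 1250 → 1000 → 800 → 640 → 500 → 400 → 320 → 250 → 200 → 160.

ISO 160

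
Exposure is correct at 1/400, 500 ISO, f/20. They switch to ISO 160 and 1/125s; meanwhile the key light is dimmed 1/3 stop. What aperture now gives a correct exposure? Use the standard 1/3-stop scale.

Scene light: 1/3 stop darker.
ISO: 500 → 400 → 320 → 250 → 200 → 160 — 1 2/3 stops dropped (darker).
Shutter speed: 1/400 → 1/320 → 1/250 → 1/200 → 1/160 → 1/125 — 1 2/3 stops slower (brighter).
Net so far: 1/3 stop darker. Aperture: f/20 → f/18.

f/18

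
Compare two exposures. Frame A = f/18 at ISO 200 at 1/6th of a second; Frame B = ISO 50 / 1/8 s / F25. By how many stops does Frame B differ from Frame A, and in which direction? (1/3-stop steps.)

3 1/3 stops darker

Aperture: f/18 → f/20 → f/22 → f/25 — 1 stop narrower (darker).
Shutter speed: 1/6 → 1/8 — 1/3 stop shorter (darker).
ISO: 200 → 160 → 125 → 100 → 80 → 64 → 50 — 2 stops lower (darker).
Net: −1 −1/3 −2 = −3 1/3 stops.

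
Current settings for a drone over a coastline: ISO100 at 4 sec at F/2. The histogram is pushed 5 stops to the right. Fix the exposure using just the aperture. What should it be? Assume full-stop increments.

Overexposed by 5 stops → need 5 stops darker.
Aperture: f/2 → f/2.8 → f/4 → f/5.6 → f/8 → f/11.

f/11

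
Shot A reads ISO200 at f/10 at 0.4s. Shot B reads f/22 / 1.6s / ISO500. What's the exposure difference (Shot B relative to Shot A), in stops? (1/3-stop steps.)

Aperture: f/10 → f/11 → f/13 → f/14 → f/16 → f/18 → f/20 → f/22 — 2 1/3 stops smaller aperture (darker).
Shutter speed: 0.4 → 0.5 → 0.6 → 0.8 → 1 → 1.3 → 1.6 — 2 stops slower (brighter).
ISO: 200 → 250 → 320 → 400 → 500 — 1 1/3 stops raised (brighter).
Net: −2 1/3 +2 +1 1/3 = +1 stop.

1 stop brighter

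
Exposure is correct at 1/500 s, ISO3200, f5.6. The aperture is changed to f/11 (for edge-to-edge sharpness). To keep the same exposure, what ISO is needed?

Aperture: f/5.6 → f/8 → f/11 — 2 stops stopped down (darker).
Need 2 stops brighter from the ISO: 3200 → 6400 → 12800.

ISO 12800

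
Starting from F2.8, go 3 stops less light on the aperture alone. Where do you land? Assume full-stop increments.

f/8

Aperture: f/2.8 → f/4 → f/5.6 → f/8 — 3 stops narrower (darker).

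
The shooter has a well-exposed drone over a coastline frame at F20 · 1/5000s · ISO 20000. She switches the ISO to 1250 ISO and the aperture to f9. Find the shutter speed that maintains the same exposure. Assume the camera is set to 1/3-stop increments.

1/1600s

ISO: 20000 → 16000 → 12800 → 10000 → 8000 → 6400 → 5000 → 4000 → 3200 → 2500 → 2000 → 1600 → 1250 — 4 stops lower (darker).
Aperture: f/20 → f/18 → f/16 → f/14 → f/13 → f/11 → f/10 → f/9 — 2 1/3 stops wider (brighter).
Net change so far: 1 2/3 stops darker. Offset with the shutter speed: 1/5000 → 1/4000 → 1/3200 → 1/2500 → 1/2000 → 1/1600.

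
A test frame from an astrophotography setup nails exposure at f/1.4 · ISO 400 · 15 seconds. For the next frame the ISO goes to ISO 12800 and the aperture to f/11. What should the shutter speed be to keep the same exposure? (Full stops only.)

30 s

ISO: 400 → 800 → 1600 → 3200 → 6400 → 12800 — 5 stops higher (brighter).
Aperture: f/1.4 → f/2 → f/2.8 → f/4 → f/5.6 → f/8 → f/11 — 6 stops narrower (darker).
Net change so far: 1 stop darker. Offset with the shutter speed: 15 → 30.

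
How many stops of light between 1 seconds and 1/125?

7 stops

1 → 1/2 → 1/4 → 1/8 → 1/15 → 1/30 → 1/60 → 1/125 — count the steps: 7 stops.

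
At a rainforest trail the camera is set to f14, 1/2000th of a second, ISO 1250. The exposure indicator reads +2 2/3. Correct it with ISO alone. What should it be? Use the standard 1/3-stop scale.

ISO 200

Overexposed by 2 2/3 stops → need 2 2/3 stops darker.
ISO: 1250 → 1000 → 800 → 640 → 500 → 400 → 320 → 250 → 200.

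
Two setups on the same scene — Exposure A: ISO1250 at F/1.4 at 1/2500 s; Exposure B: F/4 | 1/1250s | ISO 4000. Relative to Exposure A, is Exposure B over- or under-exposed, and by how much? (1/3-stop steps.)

1/3 stop darker

Aperture: f/1.4 → f/1.6 → f/1.8 → f/2 → f/2.2 → f/2.5 → f/2.8 → f/3.2 → f/3.5 → f/4 — 3 stops stopped down (darker).
Shutter speed: 1/2500 → 1/2000 → 1/1600 → 1/1250 — 1 stop slower (brighter).
ISO: 1250 → 1600 → 2000 → 2500 → 3200 → 4000 — 1 2/3 stops higher (brighter).
Net: −3 +1 +1 2/3 = −1/3 stops.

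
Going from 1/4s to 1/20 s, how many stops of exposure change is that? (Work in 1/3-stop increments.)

1/4 → 1/5 → 1/6 → 1/8 → 1/10 → 1/13 → 1/15 → 1/20 — count the steps: 7 third-stops = 2 1/3 stops.

2 1/3 stops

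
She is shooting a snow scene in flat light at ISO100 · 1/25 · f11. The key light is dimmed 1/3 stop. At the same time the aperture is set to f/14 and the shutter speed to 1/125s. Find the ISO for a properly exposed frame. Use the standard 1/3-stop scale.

ISO 1000

Scene light: 1/3 stop darker.
Aperture: f/11 → f/13 → f/14 — 2/3 stop stopped down (darker).
Shutter speed: 1/25 → 1/30 → 1/40 → 1/50 → 1/60 → 1/80 → 1/100 → 1/125 — 2 1/3 stops faster (darker).
Net so far: 3 1/3 stops darker. ISO: 100 → 125 → 160 → 200 → 250 → 320 → 400 → 500 → 640 → 800 → 1000.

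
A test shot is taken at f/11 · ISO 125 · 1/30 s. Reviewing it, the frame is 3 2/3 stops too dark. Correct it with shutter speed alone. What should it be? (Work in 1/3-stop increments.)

Underexposed by 3 2/3 stops → need 3 2/3 stops brighter.
Shutter speed: 1/30 → 1/25 → 1/20 → 1/15 → 1/13 → 1/10 → 1/8 → 1/6 → 1/5 → 1/4 → 0.3 → 0.4.

0.4 s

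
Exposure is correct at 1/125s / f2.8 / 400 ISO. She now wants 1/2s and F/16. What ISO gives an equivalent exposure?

Shutter speed: 1/125 → 1/60 → 1/30 → 1/15 → 1/8 → 1/4 → 1/2 — 6 stops slower (brighter).
Aperture: f/2.8 → f/4 → f/5.6 → f/8 → f/11 → f/16 — 5 stops smaller aperture (darker).
Net change so far: 1 stop brighter. Offset with the ISO: 400 → 200.

ISO 200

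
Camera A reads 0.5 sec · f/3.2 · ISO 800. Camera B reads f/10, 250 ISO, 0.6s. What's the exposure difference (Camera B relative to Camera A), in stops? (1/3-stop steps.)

4 2/3 stops darker

Aperture: f/3.2 → f/3.5 → f/4 → f/4.5 → f/5 → f/5.6 → f/6.3 → f/7.1 → f/8 → f/9 → f/10 — 3 1/3 stops stopped down (darker).
Shutter speed: 0.5 → 0.6 — 1/3 stop longer (brighter).
ISO: 800 → 640 → 500 → 400 → 320 → 250 — 1 2/3 stops lower (darker).
Net: −3 1/3 +1/3 −1 2/3 = −4 2/3 stops.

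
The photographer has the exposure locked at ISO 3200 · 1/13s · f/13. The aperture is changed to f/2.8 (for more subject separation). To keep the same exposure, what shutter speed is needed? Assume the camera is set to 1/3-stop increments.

1/250s

Aperture: f/13 → f/11 → f/10 → f/9 → f/8 → f/7.1 → f/6.3 → f/5.6 → f/5 → f/4.5 → f/4 → f/3.5 → f/3.2 → f/2.8 — 4 1/3 stops wider (brighter).
Need 4 1/3 stops darker from the shutter speed: 1/13 → 1/15 → 1/20 → 1/25 → 1/30 → 1/40 → 1/50 → 1/60 → 1/80 → 1/100 → 1/125 → 1/160 → 1/200 → 1/250.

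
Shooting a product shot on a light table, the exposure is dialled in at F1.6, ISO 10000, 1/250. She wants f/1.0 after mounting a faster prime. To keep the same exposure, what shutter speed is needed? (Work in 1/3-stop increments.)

1/640s

Aperture: f/1.6 → f/1.4 → f/1.2 → f/1.1 → f/1.0 — 1 1/3 stops opened up (brighter).
Need 1 1/3 stops darker from the shutter speed: 1/250 → 1/320 → 1/400 → 1/500 → 1/640.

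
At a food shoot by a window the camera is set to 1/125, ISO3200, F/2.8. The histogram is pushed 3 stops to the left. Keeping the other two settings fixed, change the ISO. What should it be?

Underexposed by 3 stops → need 3 stops brighter.
ISO: 3200 → 6400 → 12800 → 25600.

ISO 25600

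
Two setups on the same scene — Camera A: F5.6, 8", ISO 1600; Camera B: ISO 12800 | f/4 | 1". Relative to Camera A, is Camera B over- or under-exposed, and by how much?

Aperture: f/5.6 → f/4 — 1 stop opened up (brighter).
Shutter speed: 8 → 4 → 2 → 1 — 3 stops faster (darker).
ISO: 1600 → 3200 → 6400 → 12800 — 3 stops higher (brighter).
Net: +1 −3 +3 = +1 stop.

1 stop brighter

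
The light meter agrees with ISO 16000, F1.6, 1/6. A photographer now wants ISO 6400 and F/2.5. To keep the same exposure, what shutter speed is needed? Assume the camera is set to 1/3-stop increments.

ISO: 16000 → 12800 → 10000 → 8000 → 6400 — 1 1/3 stops dropped (darker).
Aperture: f/1.6 → f/1.8 → f/2 → f/2.2 → f/2.5 — 1 1/3 stops smaller aperture (darker).
Net change so far: 2 2/3 stops darker. Offset with the shutter speed: 1/6 → 1/5 → 1/4 → 0.3 → 0.4 → 0.5 → 0.6 → 0.8 → 1.

1 s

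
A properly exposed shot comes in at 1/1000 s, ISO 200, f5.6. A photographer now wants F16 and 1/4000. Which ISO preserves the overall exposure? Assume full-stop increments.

Aperture: f/5.6 → f/8 → f/11 → f/16 — 3 stops smaller aperture (darker).
Shutter speed: 1/1000 → 1/2000 → 1/4000 — 2 stops shorter (darker).
Net change so far: 5 stops darker. Offset with the ISO: 200 → 400 → 800 → 1600 → 3200 → 6400.

ISO 6400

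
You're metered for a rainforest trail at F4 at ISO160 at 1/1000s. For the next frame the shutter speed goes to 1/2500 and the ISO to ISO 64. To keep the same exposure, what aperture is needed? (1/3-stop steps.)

Shutter speed: 1/1000 → 1/1250 → 1/1600 → 1/2000 → 1/2500 — 1 1/3 stops faster (darker).
ISO: 160 → 125 → 100 → 80 → 64 — 1 1/3 stops lower (darker).
Net change so far: 2 2/3 stops darker. Offset with the aperture: f/4 → f/3.5 → f/3.2 → f/2.8 → f/2.5 → f/2.2 → f/2 → f/1.8 → f/1.6.

f/1.6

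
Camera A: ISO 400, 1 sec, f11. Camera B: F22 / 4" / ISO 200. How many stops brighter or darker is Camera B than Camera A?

Aperture: f/11 → f/16 → f/22 — 2 stops stopped down (darker).
Shutter speed: 1 → 2 → 4 — 2 stops longer (brighter).
ISO: 400 → 200 — 1 stop lower (darker).
Net: −2 +2 −1 = −1 stop.

1 stop darker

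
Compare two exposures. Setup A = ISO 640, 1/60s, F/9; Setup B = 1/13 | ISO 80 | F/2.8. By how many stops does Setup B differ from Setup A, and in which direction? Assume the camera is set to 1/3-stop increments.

Aperture: f/9 → f/8 → f/7.1 → f/6.3 → f/5.6 → f/5 → f/4.5 → f/4 → f/3.5 → f/3.2 → f/2.8 — 3 1/3 stops larger aperture (brighter).
Shutter speed: 1/60 → 1/50 → 1/40 → 1/30 → 1/25 → 1/20 → 1/15 → 1/13 — 2 1/3 stops longer (brighter).
ISO: 640 → 500 → 400 → 320 → 250 → 200 → 160 → 125 → 100 → 80 — 3 stops lower (darker).
Net: +3 1/3 +2 1/3 −3 = +2 2/3 stops.

2 2/3 stops brighter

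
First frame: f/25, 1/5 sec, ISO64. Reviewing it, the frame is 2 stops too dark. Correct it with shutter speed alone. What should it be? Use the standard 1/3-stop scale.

Underexposed by 2 stops → need 2 stops brighter.
Shutter speed: 1/5 → 1/4 → 0.3 → 0.4 → 0.5 → 0.6 → 0.8.

0.8 s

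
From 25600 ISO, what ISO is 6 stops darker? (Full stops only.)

ISO: 25600 → 12800 → 6400 → 3200 → 1600 → 800 → 400 — 6 stops lower (darker).

ISO 400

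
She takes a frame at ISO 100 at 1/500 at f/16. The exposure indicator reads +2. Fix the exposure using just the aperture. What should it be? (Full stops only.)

Overexposed by 2 stops → need 2 stops darker.
Aperture: f/16 → f/22 → f/32.

f/32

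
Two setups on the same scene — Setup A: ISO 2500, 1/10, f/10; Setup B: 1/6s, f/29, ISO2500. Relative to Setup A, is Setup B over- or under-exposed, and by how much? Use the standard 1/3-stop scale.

2 1/3 stops darker

Aperture: f/10 → f/11 → f/13 → f/14 → f/16 → f/18 → f/20 → f/22 → f/25 → f/29 — 3 stops smaller aperture (darker).
Shutter speed: 1/10 → 1/8 → 1/6 — 2/3 stop longer (brighter).
ISO: unchanged.
Net: −3 +2/3 = −2 1/3 stops.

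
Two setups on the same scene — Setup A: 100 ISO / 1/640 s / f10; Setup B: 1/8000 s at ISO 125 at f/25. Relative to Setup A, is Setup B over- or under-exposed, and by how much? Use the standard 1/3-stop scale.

6 stops darker

Aperture: f/10 → f/11 → f/13 → f/14 → f/16 → f/18 → f/20 → f/22 → f/25 — 2 2/3 stops stopped down (darker).
Shutter speed: 1/640 → 1/800 → 1/1000 → 1/1250 → 1/1600 → 1/2000 → 1/2500 → 1/3200 → 1/4000 → 1/5000 → 1/6400 → 1/8000 — 3 2/3 stops faster (darker).
ISO: 100 → 125 — 1/3 stop raised (brighter).
Net: −2 2/3 −3 2/3 +1/3 = −6 stops.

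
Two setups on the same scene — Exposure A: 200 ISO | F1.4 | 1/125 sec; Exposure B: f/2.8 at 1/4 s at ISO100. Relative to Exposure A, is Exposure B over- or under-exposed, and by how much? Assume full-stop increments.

2 stops brighter

Aperture: f/1.4 → f/2 → f/2.8 — 2 stops narrower (darker).
Shutter speed: 1/125 → 1/60 → 1/30 → 1/15 → 1/8 → 1/4 — 5 stops longer (brighter).
ISO: 200 → 100 — 1 stop lower (darker).
Net: −2 +5 −1 = +2 stops.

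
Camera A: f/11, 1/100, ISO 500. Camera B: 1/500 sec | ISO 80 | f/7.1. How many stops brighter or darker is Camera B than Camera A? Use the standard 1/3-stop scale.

3 2/3 stops darker

Aperture: f/11 → f/10 → f/9 → f/8 → f/7.1 — 1 1/3 stops opened up (brighter).
Shutter speed: 1/100 → 1/125 → 1/160 → 1/200 → 1/250 → 1/320 → 1/400 → 1/500 — 2 1/3 stops faster (darker).
ISO: 500 → 400 → 320 → 250 → 200 → 160 → 125 → 100 → 80 — 2 2/3 stops lower (darker).
Net: +1 1/3 −2 1/3 −2 2/3 = −3 2/3 stops.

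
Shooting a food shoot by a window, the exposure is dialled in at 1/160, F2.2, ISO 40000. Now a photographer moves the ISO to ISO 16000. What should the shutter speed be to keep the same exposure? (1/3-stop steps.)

ISO: 40000 → 32000 → 25600 → 20000 → 16000 — 1 1/3 stops dropped (darker).
Need 1 1/3 stops brighter from the shutter speed: 1/160 → 1/125 → 1/100 → 1/80 → 1/60.

1/60s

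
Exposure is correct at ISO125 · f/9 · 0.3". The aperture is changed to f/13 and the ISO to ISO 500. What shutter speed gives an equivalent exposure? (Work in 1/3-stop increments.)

1/6s

Aperture: f/9 → f/10 → f/11 → f/13 — 1 stop stopped down (darker).
ISO: 125 → 160 → 200 → 250 → 320 → 400 → 500 — 2 stops higher (brighter).
Net change so far: 1 stop brighter. Offset with the shutter speed: 0.3 → 1/4 → 1/5 → 1/6.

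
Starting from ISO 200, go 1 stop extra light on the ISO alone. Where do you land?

ISO 400

ISO: 200 → 400 — 1 stop higher (brighter).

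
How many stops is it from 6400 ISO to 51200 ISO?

6400 → 12800 → 25600 → 51200 — count the steps: 3 stops.

3 stops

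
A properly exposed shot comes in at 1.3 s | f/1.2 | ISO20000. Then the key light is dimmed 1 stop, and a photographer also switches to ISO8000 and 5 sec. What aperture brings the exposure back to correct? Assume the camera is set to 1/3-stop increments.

f/1.1

Scene light: 1 stop darker.
ISO: 20000 → 16000 → 12800 → 10000 → 8000 — 1 1/3 stops dropped (darker).
Shutter speed: 1.3 → 1.6 → 2 → 2.5 → 3.2 → 4 → 5 — 2 stops longer (brighter).
Net so far: 1/3 stop darker. Aperture: f/1.2 → f/1.1.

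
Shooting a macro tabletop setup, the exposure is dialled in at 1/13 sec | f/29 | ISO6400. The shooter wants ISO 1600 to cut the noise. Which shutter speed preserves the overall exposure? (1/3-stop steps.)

0.3 s

ISO: 6400 → 5000 → 4000 → 3200 → 2500 → 2000 → 1600 — 2 stops dropped (darker).
Need 2 stops brighter from the shutter speed: 1/13 → 1/10 → 1/8 → 1/6 → 1/5 → 1/4 → 0.3.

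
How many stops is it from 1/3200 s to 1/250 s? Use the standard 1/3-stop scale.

1/3200 → 1/2500 → 1/2000 → 1/1600 → 1/1250 → 1/1000 → 1/800 → 1/640 → 1/500 → 1/400 → 1/320 → 1/250 — count the steps: 11 third-stops = 3 2/3 stops.

3 2/3 stops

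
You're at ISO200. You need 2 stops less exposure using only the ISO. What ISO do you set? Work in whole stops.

ISO: 200 → 100 → 50 — 2 stops dropped (darker).

ISO 50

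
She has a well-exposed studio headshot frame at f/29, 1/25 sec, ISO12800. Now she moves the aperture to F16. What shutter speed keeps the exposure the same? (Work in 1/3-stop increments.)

1/80s

Aperture: f/29 → f/25 → f/22 → f/20 → f/18 → f/16 — 1 2/3 stops opened up (brighter).
Need 1 2/3 stops darker from the shutter speed: 1/25 → 1/30 → 1/40 → 1/50 → 1/60 → 1/80.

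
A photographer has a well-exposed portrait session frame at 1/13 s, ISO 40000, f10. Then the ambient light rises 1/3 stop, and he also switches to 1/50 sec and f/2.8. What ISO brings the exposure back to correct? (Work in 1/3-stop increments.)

ISO 10000

Scene light: 1/3 stop brighter.
Shutter speed: 1/13 → 1/15 → 1/20 → 1/25 → 1/30 → 1/40 → 1/50 — 2 stops shorter (darker).
Aperture: f/10 → f/9 → f/8 → f/7.1 → f/6.3 → f/5.6 → f/5 → f/4.5 → f/4 → f/3.5 → f/3.2 → f/2.8 — 3 2/3 stops wider (brighter).
Net so far: 2 stops brighter. ISO: 40000 → 32000 → 25600 → 20000 → 16000 → 12800 → 10000.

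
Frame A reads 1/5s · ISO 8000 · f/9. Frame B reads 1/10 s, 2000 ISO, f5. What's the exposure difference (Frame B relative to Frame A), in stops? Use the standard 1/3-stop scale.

Aperture: f/9 → f/8 → f/7.1 → f/6.3 → f/5.6 → f/5 — 1 2/3 stops opened up (brighter).
Shutter speed: 1/5 → 1/6 → 1/8 → 1/10 — 1 stop shorter (darker).
ISO: 8000 → 6400 → 5000 → 4000 → 3200 → 2500 → 2000 — 2 stops lower (darker).
Net: +1 2/3 −1 −2 = −1 1/3 stops.

1 1/3 stops darker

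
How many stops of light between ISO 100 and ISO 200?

100 → 200 — count the steps: 1 stop.

1 stop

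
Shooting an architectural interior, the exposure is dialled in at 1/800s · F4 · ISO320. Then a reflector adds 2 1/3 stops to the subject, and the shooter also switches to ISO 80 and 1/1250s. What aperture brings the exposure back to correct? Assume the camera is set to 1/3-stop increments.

f/3.5

Scene light: 2 1/3 stops brighter.
ISO: 320 → 250 → 200 → 160 → 125 → 100 → 80 — 2 stops dropped (darker).
Shutter speed: 1/800 → 1/1000 → 1/1250 — 2/3 stop faster (darker).
Net so far: 1/3 stop darker. Aperture: f/4 → f/3.5.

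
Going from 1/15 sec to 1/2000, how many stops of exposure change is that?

7 stops

1/15 → 1/30 → 1/60 → 1/125 → 1/250 → 1/500 → 1/1000 → 1/2000 — count the steps: 7 stops.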